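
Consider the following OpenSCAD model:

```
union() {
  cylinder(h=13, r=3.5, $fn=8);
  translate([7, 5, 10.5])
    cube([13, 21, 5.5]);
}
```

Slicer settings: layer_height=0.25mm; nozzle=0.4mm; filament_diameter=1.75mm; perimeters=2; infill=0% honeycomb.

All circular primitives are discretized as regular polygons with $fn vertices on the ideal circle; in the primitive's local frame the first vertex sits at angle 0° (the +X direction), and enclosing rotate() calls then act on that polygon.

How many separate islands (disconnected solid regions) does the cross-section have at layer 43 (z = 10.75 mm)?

At z = 10.75 mm: the r=3.5 cylinder contributes a regular 8-gon of circumradius 3.5; the cube at (7, 5) is present — its section is the full 13×21 rectangle; Merging all regions: the 2 present regions are separate (no shared area or edge), so areas and boundary lengths simply add and each stays a separate island — 2 connected regions. Overall, the cross-section has 2 separate islands. Island count = 2.

2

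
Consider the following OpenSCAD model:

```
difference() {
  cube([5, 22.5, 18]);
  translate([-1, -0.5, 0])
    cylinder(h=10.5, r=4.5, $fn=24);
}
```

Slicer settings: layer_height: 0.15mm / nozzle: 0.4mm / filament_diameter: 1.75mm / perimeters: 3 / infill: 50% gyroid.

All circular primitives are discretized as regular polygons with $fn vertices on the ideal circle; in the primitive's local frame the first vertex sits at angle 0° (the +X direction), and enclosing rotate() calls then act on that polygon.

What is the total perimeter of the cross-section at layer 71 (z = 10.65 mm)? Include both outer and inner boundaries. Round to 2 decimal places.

At z = 10.65 mm: the cube is present — its section is the full 5×22.5 rectangle (perimeter 55.00 mm); the cylinder at (-1, -0.5) is absent (z outside [0, 10.5]); Subtracting the remaining from the first: none of the subtracted shapes is present at this height, so the 5×22.5 cube is unchanged — boundary = 55.00 mm. Overall, the cross-section is a single solid region. Total boundary length (outer) = 55.00 mm.

55.00 mm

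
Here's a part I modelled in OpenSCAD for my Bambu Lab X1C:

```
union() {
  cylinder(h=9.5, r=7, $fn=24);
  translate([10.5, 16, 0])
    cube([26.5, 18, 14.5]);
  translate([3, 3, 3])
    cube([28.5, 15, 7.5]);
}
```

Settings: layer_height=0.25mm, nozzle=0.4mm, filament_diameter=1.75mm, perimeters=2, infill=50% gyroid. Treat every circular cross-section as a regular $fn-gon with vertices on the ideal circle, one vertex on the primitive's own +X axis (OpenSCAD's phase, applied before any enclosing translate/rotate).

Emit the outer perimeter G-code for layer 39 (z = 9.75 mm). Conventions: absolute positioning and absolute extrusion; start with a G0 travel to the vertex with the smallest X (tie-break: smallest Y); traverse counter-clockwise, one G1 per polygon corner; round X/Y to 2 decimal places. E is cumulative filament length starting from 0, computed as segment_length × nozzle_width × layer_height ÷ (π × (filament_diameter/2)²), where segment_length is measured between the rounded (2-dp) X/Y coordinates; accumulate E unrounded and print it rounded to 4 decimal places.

At z = 9.75 mm: the cylinder does not reach this height (z outside [0, 9.5]); the 26.5×18 cube at (10.5, 16) contributes its full rectangle; the cube at (3, 3) is present — its section is the full 28.5×15 rectangle; Taking the union: the regions partially overlap (shared area 42.00 mm²), so overlapping operands fuse into one piece — 1 connected region. The outline is a single polygon with 8 vertices. Extrusion per mm of travel: 0.4 × 0.25 / (π × 0.875²) = 0.041575. Accumulating E over each segment gives final E = 5.4048.

G0 X3.00 Y3.00 Z9.75
G1 X31.50 Y3.00 E1.1849
G1 X31.50 Y16.00 E1.7254
G1 X37.00 Y16.00 E1.9540
G1 X37.00 Y34.00 E2.7024
G1 X10.50 Y34.00 E3.8041
G1 X10.50 Y18.00 E4.4693
G1 X3.00 Y18.00 E4.7811
G1 X3.00 Y3.00 E5.4048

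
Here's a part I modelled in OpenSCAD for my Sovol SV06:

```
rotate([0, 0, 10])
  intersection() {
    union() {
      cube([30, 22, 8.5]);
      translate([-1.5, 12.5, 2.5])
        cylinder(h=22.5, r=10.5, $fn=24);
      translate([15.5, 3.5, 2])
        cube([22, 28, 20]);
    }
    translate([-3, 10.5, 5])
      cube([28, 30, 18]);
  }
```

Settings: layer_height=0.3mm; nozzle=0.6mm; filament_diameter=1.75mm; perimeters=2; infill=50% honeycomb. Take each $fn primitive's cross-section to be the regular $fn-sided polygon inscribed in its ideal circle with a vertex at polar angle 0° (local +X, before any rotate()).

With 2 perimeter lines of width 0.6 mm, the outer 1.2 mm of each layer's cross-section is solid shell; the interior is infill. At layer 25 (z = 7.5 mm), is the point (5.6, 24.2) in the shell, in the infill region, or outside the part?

outside

At z = 7.5 mm: the cube is present — its section is the full 30×22 rectangle; the r=10.5 cylinder at (-1.5, 12.5) contributes a regular 24-gon of circumradius 10.5; the cube at (15.5, 3.5) is present — its section is the full 22×28 rectangle; Merging all regions: the regions partially overlap (shared area 406.88 mm²), so overlapping operands fuse into one piece — 1 connected region; the cube at (-3, 10.5) is present — its section is the full 28×30 rectangle; Taking the intersection: the 28×30 cube at (-3, 10.5) partially overlaps the result so far; clipping to the common part keeps 416.33 mm² — 1 connected region; (rotated 10° about Z; rotation is an isometry so areas/perimeters/island counts are preserved). Overall, the cross-section is a single solid region. Undo the 10° rotation: the query point maps to (9.717, 22.860) in the un-rotated model frame. The nearest boundary edge runs (2.77, 22.00)→(15.50, 22.00); distance from the point to it = 0.86 mm. The point is not inside any of the regions above, so it lies outside the cross-section (0.86 mm from the nearest boundary).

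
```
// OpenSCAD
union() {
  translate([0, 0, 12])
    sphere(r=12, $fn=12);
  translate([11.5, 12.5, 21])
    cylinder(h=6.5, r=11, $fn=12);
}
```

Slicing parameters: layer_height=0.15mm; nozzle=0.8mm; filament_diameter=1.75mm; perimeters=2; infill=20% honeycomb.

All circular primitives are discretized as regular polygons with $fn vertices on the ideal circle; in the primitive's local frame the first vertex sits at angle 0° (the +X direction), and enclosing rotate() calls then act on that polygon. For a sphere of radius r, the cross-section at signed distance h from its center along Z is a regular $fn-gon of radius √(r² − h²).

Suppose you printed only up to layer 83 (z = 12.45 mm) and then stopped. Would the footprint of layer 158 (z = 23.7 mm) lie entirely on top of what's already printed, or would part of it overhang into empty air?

Compare the two slices. At z = 12.45: the sphere: section is a regular 12-gon, circumradius = √(r²−h²) = √(12²−0.45²) = 11.992 (area = (12/2)·11.992²·sin(360°/12) = 431.39 mm²); the cylinder at (11.5, 12.5) is not intersected at this z (z outside [21, 27.5]); Taking the union: only the r=12 sphere is present, so the union is just that shape — area = 431.39 mm². At z = 23.7: the sphere: section is a regular 12-gon, circumradius = √(r²−h²) = √(12²−11.7²) = 2.666 (area = (12/2)·2.666²·sin(360°/12) = 21.33 mm²); the r=11 cylinder at (11.5, 12.5) gives a regular 12-gon of circumradius 11 (constant along its height) (area = (12/2)·11.000²·sin(360°/12) = 363.00 mm²); Taking the union: the 2 present regions are separate (no shared area or edge), so areas and boundary lengths simply add and each stays a separate island — area = 384.33 mm². Checking containment: at z = 23.7 the cross-section extends beyond the z = 12.45 cross-section by about 308.24 mm².

part overhangs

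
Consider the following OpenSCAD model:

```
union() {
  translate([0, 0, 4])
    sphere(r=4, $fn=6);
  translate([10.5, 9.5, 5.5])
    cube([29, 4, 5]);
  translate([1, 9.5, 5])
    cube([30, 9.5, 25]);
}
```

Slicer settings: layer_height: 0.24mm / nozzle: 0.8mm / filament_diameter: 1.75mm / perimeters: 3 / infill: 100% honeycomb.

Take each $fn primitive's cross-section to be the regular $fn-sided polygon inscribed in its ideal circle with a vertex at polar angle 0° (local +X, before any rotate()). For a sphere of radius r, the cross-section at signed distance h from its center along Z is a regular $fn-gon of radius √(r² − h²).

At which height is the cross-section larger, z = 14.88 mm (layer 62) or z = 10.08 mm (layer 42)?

Layer 62 (z = 14.88): the sphere is absent (|z−center|=10.880 > r=4); the cube at (10.5, 9.5) does not reach this height (z outside [5.5, 10.5]); the cube at (1, 9.5) is present — its section is the full 30×9.5 rectangle (area 285.00 mm²); Merging all regions: only the 30×9.5 cube at (1, 9.5) is present, so the union is just that shape — area = 285.00 mm². So its area = 285.00 mm². Layer 42 (z = 10.08): the sphere does not reach this height (|z−center|=6.080 > r=4); the 29×4 cube at (10.5, 9.5) contributes its full rectangle (area 116.00 mm²); the cube at (1, 9.5) (footprint 30×9.5) is included at this height (area 285.00 mm²); Taking the union: the regions partially overlap — summed areas 401.00 mm² minus the doubly-counted overlap 82.00 mm² gives 319.00 mm² — area = 319.00 mm². So its area = 319.00 mm². Layer 42 is larger (319.00 vs 285.00 mm²).

layer 42 (z = 10.08 mm)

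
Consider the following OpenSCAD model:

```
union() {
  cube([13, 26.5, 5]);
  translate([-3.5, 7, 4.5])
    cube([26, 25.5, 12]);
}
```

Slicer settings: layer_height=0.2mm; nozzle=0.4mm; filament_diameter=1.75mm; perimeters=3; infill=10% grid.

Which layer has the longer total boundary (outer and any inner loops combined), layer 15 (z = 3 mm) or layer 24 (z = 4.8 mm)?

Layer 15 (z = 3): the cube (footprint 13×26.5) is included at this height (perimeter 79.00 mm); the cube at (-3.5, 7) is absent (z outside [4.5, 16.5]); Taking the union: only the 13×26.5 cube is present, so the union is just that shape — boundary = 79.00 mm. So its perimeter = 79.00 mm. Layer 24 (z = 4.8): the cube (footprint 13×26.5) is included at this height (perimeter 79.00 mm); the cube at (-3.5, 7) (footprint 26×25.5) is included at this height (perimeter 103.00 mm); Taking the union: the regions partially overlap (shared area 253.50 mm²), so the edge portions inside another operand are dropped and the merged outline is re-measured after clipping — boundary = 117.00 mm. So its perimeter = 117.00 mm. Layer 24 is larger (117.00 vs 79.00 mm).

layer 24 (z = 4.8 mm)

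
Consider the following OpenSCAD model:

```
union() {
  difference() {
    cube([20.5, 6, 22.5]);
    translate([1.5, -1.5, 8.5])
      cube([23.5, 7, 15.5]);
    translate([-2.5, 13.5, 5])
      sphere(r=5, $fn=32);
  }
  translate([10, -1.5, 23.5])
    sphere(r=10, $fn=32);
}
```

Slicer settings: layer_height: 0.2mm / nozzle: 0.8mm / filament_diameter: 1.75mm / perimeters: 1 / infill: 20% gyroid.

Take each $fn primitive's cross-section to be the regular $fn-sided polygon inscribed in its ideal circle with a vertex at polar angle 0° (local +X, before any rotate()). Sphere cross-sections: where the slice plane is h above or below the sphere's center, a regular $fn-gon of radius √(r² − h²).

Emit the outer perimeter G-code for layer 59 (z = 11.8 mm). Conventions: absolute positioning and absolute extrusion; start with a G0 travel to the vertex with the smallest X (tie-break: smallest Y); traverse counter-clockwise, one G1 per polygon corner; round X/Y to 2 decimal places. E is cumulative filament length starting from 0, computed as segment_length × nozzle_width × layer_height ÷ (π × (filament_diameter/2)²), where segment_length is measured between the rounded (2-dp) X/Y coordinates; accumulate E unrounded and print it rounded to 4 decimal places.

At z = 11.8 mm: the cube (footprint 20.5×6) is included at this height; the 23.5×7 cube at (1.5, -1.5) contributes its full rectangle; the sphere at (-2.5, 13.5) does not reach this height (|z−center|=6.800 > r=5); Subtracting the remaining from the first: starting from the 20.5×6 cube, the 23.5×7 cube at (1.5, -1.5) partially overlaps it — only the 104.50 mm² overlap (of its 164.50 mm²) is removed, clipping the outline — 1 connected region; the sphere at (10, -1.5) does not reach this height (|z−center|=11.700 > r=10); Merging all regions: only the result so far is present, so the union is just that shape — 1 connected region. The outline is a single polygon with 6 vertices. Extrusion per mm of travel: 0.8 × 0.2 / (π × 0.875²) = 0.066520. Accumulating E over each segment gives final E = 3.5256.

G0 X0.00 Y0.00 Z11.80
G1 X1.50 Y0.00 E0.0998
G1 X1.50 Y5.50 E0.4656
G1 X20.50 Y5.50 E1.7295
G1 X20.50 Y6.00 E1.7628
G1 X0.00 Y6.00 E3.1265
G1 X0.00 Y0.00 E3.5256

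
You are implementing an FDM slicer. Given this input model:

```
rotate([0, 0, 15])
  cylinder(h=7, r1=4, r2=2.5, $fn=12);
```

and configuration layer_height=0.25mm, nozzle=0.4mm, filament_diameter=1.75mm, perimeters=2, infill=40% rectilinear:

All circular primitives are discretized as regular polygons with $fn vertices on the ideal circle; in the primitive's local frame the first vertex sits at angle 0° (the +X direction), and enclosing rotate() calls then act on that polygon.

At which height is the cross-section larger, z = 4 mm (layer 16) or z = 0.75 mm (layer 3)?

Layer 16 (z = 4): the cone: at t=0.571 of its height the radius interpolates to r₁+(r₂−r₁)t = 3.143, giving a regular 12-gon of that circumradius (area = (12/2)·3.143²·sin(360°/12) = 29.63 mm²); (whole slice rotated 15° about Z — lengths, areas and connectivity unchanged). So its area = 29.63 mm². Layer 3 (z = 0.75): the cone: at t=0.107 of its height the radius interpolates to r₁+(r₂−r₁)t = 3.839, giving a regular 12-gon of that circumradius (area = (12/2)·3.839²·sin(360°/12) = 44.22 mm²); (whole slice rotated 15° about Z — lengths, areas and connectivity unchanged). So its area = 44.22 mm². Layer 3 is larger (44.22 vs 29.63 mm²).

layer 3 (z = 0.75 mm)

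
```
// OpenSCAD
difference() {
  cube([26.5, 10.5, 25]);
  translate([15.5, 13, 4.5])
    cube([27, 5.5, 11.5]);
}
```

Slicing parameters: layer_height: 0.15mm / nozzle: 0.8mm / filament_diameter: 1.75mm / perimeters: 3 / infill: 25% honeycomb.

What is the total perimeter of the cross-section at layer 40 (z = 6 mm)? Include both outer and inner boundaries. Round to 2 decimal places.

At z = 6 mm: the cube is present — its section is the full 26.5×10.5 rectangle (perimeter 74.00 mm); the 27×5.5 cube at (15.5, 13) contributes its full rectangle (perimeter 65.00 mm); Taking the first minus the rest: starting from the 26.5×10.5 cube, the 27×5.5 cube at (15.5, 13) misses the remaining region (no effect) — boundary = 74.00 mm. Overall, the cross-section is a single solid region. Total boundary length (outer) = 74.00 mm.

74.00 mm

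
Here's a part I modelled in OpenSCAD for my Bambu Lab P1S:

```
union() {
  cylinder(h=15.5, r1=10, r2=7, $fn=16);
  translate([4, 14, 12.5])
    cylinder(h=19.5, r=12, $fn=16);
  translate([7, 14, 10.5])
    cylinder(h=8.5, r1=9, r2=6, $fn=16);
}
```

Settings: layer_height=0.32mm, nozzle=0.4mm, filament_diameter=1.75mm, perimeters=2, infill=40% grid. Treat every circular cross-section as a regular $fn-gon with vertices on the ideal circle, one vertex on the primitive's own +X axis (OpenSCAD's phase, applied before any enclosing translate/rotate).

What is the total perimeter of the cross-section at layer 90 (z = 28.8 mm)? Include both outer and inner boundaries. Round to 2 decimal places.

At z = 28.8 mm: the cone is not intersected at this z (z outside [0, 15.5]); the cylinder at (4, 14): section is a regular 16-gon, circumradius r=12 (perimeter = 2·16·12.000·sin(180°/16) = 74.91 mm); the cone at (7, 14) does not reach this height (z outside [10.5, 19]); Merging all regions: only the r=12 cylinder at (4, 14) is present, so the union is just that shape — boundary = 74.91 mm. Overall, the cross-section is a single solid region. Total boundary length (outer) = 74.91 mm.

74.91 mm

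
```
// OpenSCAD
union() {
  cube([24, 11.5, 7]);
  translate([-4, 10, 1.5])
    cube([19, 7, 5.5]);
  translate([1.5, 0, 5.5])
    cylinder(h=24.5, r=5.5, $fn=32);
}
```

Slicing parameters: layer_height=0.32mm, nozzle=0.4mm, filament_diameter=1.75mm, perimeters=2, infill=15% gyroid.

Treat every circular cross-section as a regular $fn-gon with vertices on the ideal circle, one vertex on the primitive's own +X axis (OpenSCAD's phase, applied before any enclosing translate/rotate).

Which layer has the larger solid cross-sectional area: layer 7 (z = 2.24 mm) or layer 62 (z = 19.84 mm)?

layer 7 (z = 2.24 mm)

Layer 7 (z = 2.24): the cube (footprint 24×11.5) is included at this height (area 276.00 mm²); the cube at (-4, 10) is present — its section is the full 19×7 rectangle (area 133.00 mm²); the cylinder at (1.5, 0) is absent (z outside [5.5, 30]); Combining (union): the regions partially overlap — summed areas 409.00 mm² minus the doubly-counted overlap 22.50 mm² gives 386.50 mm² — area = 386.50 mm². So its area = 386.50 mm². Layer 62 (z = 19.84): the cube is not intersected at this z (z outside [0, 7]); the cube at (-4, 10) is absent (z outside [1.5, 7]); the r=5.5 cylinder at (1.5, 0) gives a regular 32-gon of circumradius 5.5 (constant along its height) (area = (32/2)·5.500²·sin(360°/32) = 94.42 mm²); Combining (union): only the r=5.5 cylinder at (1.5, 0) is present, so the union is just that shape — area = 94.42 mm². So its area = 94.42 mm². Layer 7 is larger (386.50 vs 94.42 mm²).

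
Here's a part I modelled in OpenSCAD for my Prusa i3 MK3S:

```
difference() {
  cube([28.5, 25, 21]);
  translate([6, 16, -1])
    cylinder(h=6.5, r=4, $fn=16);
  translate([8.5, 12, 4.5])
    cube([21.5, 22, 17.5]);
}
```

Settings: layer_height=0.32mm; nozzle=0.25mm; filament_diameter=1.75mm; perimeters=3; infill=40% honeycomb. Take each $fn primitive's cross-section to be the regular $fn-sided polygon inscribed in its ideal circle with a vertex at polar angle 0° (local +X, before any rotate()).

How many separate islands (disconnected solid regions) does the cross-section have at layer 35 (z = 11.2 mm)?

At z = 11.2 mm: the 28.5×25 cube contributes its full rectangle; the cylinder at (6, 16) is absent (z outside [-1, 5.5]); the cube at (8.5, 12) is present — its section is the full 21.5×22 rectangle; Taking the first minus the rest: starting from the 28.5×25 cube, the 21.5×22 cube at (8.5, 12) partially overlaps it — only the 260.00 mm² overlap (of its 473.00 mm²) is removed, clipping the outline — 1 connected region. Overall, the cross-section is a single solid region. Island count = 1.

1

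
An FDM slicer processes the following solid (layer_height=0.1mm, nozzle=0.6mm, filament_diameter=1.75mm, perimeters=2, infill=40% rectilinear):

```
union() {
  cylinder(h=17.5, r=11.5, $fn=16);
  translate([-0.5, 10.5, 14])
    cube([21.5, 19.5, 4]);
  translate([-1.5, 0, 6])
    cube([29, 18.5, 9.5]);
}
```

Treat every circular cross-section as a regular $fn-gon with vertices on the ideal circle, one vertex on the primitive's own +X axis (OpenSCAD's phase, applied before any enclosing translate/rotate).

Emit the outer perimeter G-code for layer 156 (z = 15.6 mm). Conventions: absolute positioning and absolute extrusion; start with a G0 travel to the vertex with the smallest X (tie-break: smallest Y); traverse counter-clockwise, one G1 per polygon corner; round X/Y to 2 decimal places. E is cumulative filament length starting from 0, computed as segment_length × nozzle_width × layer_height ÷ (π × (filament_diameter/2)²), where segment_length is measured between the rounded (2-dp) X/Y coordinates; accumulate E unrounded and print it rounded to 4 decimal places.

G0 X-11.50 Y0.00 Z15.60
G1 X-10.62 Y-4.40 E0.1119
G1 X-8.13 Y-8.13 E0.2238
G1 X-4.40 Y-10.62 E0.3357
G1 X0.00 Y-11.50 E0.4476
G1 X4.40 Y-10.62 E0.5595
G1 X8.13 Y-8.13 E0.6714
G1 X10.62 Y-4.40 E0.7833
G1 X11.50 Y0.00 E0.8952
G1 X10.62 Y4.40 E1.0072
G1 X8.13 Y8.13 E1.1190
G1 X4.59 Y10.50 E1.2253
G1 X21.00 Y10.50 E1.6346
G1 X21.00 Y30.00 E2.1211
G1 X-0.50 Y30.00 E2.6574
G1 X-0.50 Y11.40 E3.1214
G1 X-4.40 Y10.62 E3.2206
G1 X-8.13 Y8.13 E3.3325
G1 X-10.62 Y4.40 E3.4443
G1 X-11.50 Y0.00 E3.5563

At z = 15.6 mm: the cylinder: section is a regular 16-gon, circumradius r=11.5; the cube at (-0.5, 10.5) (footprint 21.5×19.5) is included at this height; the cube at (-1.5, 0) is absent (z outside [6, 15.5]); Taking the union: the regions partially overlap (shared area 2.96 mm²), so overlapping operands fuse into one piece — 1 connected region. The outline is a single polygon with 19 vertices. Extrusion per mm of travel: 0.6 × 0.1 / (π × 0.875²) = 0.024945. Accumulating E over each segment gives final E = 3.5563.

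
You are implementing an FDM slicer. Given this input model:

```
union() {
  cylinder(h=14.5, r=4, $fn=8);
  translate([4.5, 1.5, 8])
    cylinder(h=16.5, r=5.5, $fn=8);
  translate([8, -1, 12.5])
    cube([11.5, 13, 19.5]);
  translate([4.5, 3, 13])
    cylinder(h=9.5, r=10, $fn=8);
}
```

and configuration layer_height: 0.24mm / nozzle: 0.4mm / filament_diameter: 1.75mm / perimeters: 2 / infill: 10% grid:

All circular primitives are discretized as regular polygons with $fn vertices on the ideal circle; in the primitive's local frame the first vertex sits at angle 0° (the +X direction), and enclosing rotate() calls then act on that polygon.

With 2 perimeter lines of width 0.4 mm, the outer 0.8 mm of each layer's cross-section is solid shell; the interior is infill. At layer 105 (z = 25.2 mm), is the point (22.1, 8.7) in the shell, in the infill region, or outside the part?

outside

At z = 25.2 mm: the cylinder is not intersected at this z (z outside [0, 14.5]); the cylinder at (4.5, 1.5) is absent (z outside [8, 24.5]); the cube at (8, -1) (footprint 11.5×13) is included at this height; the cylinder at (4.5, 3) does not reach this height (z outside [13, 22.5]); Combining (union): only the 11.5×13 cube at (8, -1) is present, so the union is just that shape — 1 connected region. Overall, the cross-section is a single solid region. The nearest boundary edge runs (19.50, -1.00)→(19.50, 12.00); distance from the point to it = 2.60 mm. The point is not inside any of the regions above, so it lies outside the cross-section (2.60 mm from the nearest boundary).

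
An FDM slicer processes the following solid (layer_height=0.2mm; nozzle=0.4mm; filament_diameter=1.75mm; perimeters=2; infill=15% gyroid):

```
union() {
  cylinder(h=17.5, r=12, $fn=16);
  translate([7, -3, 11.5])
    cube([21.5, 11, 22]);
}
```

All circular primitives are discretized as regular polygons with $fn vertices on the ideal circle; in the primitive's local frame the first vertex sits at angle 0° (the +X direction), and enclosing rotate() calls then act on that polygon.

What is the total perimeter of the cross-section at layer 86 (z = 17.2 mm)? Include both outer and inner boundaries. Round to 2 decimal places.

At z = 17.2 mm: the cylinder: section is a regular 16-gon, circumradius r=12 (perimeter = 2·16·12.000·sin(180°/16) = 74.91 mm); the cube at (7, -3) (footprint 21.5×11) is included at this height (perimeter 65.00 mm); Combining (union): the regions partially overlap (shared area 45.01 mm²), so the edge portions inside another operand are dropped and the merged outline is re-measured after clipping — boundary = 110.86 mm. Overall, the cross-section is a single solid region. Total boundary length (outer) = 110.86 mm.

110.86 mm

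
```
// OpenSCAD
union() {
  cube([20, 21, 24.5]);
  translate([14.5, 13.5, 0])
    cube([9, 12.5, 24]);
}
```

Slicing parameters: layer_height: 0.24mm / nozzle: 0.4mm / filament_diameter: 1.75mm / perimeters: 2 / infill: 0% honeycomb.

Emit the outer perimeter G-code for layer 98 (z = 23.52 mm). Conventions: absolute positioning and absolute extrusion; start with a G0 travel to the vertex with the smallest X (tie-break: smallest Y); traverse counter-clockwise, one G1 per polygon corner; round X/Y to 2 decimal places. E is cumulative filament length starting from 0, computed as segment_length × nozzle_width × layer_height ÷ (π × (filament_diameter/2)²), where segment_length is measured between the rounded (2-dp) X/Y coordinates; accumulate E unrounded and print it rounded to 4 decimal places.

At z = 23.52 mm: the cube (footprint 20×21) is included at this height; the cube at (14.5, 13.5) is present — its section is the full 9×12.5 rectangle; Combining (union): the regions partially overlap (shared area 41.25 mm²), so overlapping operands fuse into one piece — 1 connected region. The outline is a single polygon with 8 vertices. Extrusion per mm of travel: 0.4 × 0.24 / (π × 0.875²) = 0.039912. Accumulating E over each segment gives final E = 3.9513.

G0 X0.00 Y0.00 Z23.52
G1 X20.00 Y0.00 E0.7982
G1 X20.00 Y13.50 E1.3371
G1 X23.50 Y13.50 E1.4767
G1 X23.50 Y26.00 E1.9757
G1 X14.50 Y26.00 E2.3349
G1 X14.50 Y21.00 E2.5344
G1 X0.00 Y21.00 E3.1131
G1 X0.00 Y0.00 E3.9513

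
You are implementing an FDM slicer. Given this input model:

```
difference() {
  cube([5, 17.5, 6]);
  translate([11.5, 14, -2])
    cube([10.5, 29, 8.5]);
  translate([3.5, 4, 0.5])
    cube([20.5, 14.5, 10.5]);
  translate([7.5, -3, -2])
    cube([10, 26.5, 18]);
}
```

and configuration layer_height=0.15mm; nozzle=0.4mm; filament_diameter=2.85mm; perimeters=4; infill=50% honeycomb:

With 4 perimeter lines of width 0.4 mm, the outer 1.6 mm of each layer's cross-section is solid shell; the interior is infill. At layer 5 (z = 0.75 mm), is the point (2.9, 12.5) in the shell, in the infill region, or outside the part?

shell

At z = 0.75 mm: the cube is present — its section is the full 5×17.5 rectangle; the cube at (11.5, 14) (footprint 10.5×29) is included at this height; the cube at (3.5, 4) is present — its section is the full 20.5×14.5 rectangle; the 10×26.5 cube at (7.5, -3) contributes its full rectangle; Subtracting the remaining from the first: starting from the 5×17.5 cube, the 10.5×29 cube at (11.5, 14) misses the remaining region (no effect); the 20.5×14.5 cube at (3.5, 4) partially overlaps it — only the 20.25 mm² overlap (of its 297.25 mm²) is removed, clipping the outline; the 10×26.5 cube at (7.5, -3) misses the remaining region (no effect) — 1 connected region. Overall, the cross-section is a single solid region. The nearest boundary edge runs (3.50, 17.50)→(3.50, 4.00); distance from the point to it = 0.60 mm. The point is inside the cross-section, 0.60 mm from the nearest boundary — within the 1.6 mm shell band (4 × 0.4).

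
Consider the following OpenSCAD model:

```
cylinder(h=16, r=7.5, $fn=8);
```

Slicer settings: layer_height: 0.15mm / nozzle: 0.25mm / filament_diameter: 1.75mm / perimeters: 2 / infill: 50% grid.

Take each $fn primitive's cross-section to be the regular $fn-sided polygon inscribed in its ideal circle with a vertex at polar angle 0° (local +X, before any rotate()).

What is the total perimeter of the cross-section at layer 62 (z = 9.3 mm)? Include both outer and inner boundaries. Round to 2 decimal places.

At z = 9.3 mm: the cylinder: section is a regular 8-gon, circumradius r=7.5 (perimeter = 2·8·7.500·sin(180°/8) = 45.92 mm). Overall, the cross-section is a single solid region. Total boundary length (outer) = 45.92 mm.

45.92 mm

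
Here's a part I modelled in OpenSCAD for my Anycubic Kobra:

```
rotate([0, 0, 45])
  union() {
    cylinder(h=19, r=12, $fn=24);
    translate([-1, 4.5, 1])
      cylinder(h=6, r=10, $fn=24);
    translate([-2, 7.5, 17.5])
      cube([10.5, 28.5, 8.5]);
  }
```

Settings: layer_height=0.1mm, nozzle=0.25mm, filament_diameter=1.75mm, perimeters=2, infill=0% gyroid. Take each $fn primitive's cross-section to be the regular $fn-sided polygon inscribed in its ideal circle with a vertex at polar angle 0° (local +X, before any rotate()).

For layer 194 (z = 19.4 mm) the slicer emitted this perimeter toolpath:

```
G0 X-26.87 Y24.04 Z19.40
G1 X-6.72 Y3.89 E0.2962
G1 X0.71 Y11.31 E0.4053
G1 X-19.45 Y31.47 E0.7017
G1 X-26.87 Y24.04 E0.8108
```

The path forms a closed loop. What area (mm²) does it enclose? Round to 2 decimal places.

299.30 mm²

Apply the shoelace formula to the sequence of (X, Y) vertices; enclosed area = 299.30 mm².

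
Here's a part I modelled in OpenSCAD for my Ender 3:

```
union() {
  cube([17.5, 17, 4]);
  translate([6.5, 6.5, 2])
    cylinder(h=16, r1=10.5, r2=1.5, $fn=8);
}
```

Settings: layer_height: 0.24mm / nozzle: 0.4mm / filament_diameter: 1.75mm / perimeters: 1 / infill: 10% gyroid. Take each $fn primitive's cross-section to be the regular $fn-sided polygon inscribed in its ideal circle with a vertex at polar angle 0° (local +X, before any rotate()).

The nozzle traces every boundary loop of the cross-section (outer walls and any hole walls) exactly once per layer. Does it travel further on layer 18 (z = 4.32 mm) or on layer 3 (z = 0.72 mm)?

layer 3 (z = 0.72 mm)

Layer 18 (z = 4.32): the cube is not intersected at this z (z outside [0, 4]); the cone at (6.5, 6.5) (r1=10.5→r2=1.5) has section circumradius 9.195 here — a regular 8-gon (perimeter = 2·8·9.195·sin(180°/8) = 56.30 mm); Taking the union: only the cone at (6.5, 6.5) is present, so the union is just that shape — boundary = 56.30 mm. So its perimeter = 56.30 mm. Layer 3 (z = 0.72): the cube is present — its section is the full 17.5×17 rectangle (perimeter 69.00 mm); the cone at (6.5, 6.5) is not intersected at this z (z outside [2, 18]); Merging all regions: only the 17.5×17 cube is present, so the union is just that shape — boundary = 69.00 mm. So its perimeter = 69.00 mm. Layer 3 is larger (69.00 vs 56.30 mm).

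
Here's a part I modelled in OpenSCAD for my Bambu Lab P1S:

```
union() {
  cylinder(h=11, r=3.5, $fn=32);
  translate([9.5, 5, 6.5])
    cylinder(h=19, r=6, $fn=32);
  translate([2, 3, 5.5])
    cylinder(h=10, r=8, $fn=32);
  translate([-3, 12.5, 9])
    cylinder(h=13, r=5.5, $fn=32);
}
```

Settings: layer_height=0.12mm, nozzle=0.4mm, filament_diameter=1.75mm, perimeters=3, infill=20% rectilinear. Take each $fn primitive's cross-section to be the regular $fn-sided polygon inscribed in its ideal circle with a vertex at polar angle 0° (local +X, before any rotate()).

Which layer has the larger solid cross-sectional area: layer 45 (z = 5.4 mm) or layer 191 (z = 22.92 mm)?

layer 191 (z = 22.92 mm)

Layer 45 (z = 5.4): the r=3.5 cylinder gives a regular 32-gon of circumradius 3.5 (constant along its height) (area = (32/2)·3.500²·sin(360°/32) = 38.24 mm²); the cylinder at (9.5, 5) is not intersected at this z (z outside [6.5, 25.5]); the cylinder at (2, 3) is not intersected at this z (z outside [5.5, 15.5]); the cylinder at (-3, 12.5) does not reach this height (z outside [9, 22]); Combining (union): only the r=3.5 cylinder is present, so the union is just that shape — area = 38.24 mm². So its area = 38.24 mm². Layer 191 (z = 22.92): the cylinder is not intersected at this z (z outside [0, 11]); the r=6 cylinder at (9.5, 5) contributes a regular 32-gon of circumradius 6 (area = (32/2)·6.000²·sin(360°/32) = 112.37 mm²); the cylinder at (2, 3) is not intersected at this z (z outside [5.5, 15.5]); the cylinder at (-3, 12.5) does not reach this height (z outside [9, 22]); Combining (union): only the r=6 cylinder at (9.5, 5) is present, so the union is just that shape — area = 112.37 mm². So its area = 112.37 mm². Layer 191 is larger (112.37 vs 38.24 mm²).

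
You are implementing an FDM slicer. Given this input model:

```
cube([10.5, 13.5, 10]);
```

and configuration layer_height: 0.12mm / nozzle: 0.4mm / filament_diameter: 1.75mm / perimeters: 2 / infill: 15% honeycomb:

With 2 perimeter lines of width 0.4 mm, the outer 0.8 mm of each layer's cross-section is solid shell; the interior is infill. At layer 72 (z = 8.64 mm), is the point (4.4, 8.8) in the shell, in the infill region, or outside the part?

infill

At z = 8.64 mm: the 10.5×13.5 cube contributes its full rectangle. Overall, the cross-section is a single solid region. The nearest boundary edge runs (0.00, 13.50)→(0.00, 0.00); distance from the point to it = 4.40 mm. The point is inside the cross-section and 4.40 mm from the nearest boundary — more than the 0.8 mm shell width (2 × 0.4), so it's in the infill interior.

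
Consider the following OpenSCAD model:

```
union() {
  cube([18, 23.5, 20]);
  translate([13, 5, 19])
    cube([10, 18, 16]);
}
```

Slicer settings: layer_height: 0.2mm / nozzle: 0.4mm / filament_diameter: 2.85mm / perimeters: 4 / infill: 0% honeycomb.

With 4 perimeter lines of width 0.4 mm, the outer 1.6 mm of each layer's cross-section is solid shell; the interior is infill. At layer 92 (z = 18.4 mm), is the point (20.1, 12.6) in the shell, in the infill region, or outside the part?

At z = 18.4 mm: the cube (footprint 18×23.5) is included at this height; the cube at (13, 5) is not intersected at this z (z outside [19, 35]); Combining (union): only the 18×23.5 cube is present, so the union is just that shape — 1 connected region. Overall, the cross-section is a single solid region. The nearest boundary edge runs (18.00, 0.00)→(18.00, 23.50); distance from the point to it = 2.10 mm. The point is not inside any of the regions above, so it lies outside the cross-section (2.10 mm from the nearest boundary).

outside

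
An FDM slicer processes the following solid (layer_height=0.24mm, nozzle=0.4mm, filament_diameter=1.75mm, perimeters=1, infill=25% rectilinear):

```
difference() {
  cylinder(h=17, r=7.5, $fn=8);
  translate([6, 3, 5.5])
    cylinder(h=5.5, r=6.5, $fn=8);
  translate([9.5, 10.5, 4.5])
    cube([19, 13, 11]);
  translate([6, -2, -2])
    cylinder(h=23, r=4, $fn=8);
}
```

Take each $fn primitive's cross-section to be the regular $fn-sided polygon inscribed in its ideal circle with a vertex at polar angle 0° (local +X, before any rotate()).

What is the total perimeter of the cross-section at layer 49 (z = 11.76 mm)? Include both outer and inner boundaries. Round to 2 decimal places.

49.68 mm

At z = 11.76 mm: the r=7.5 cylinder gives a regular 8-gon of circumradius 7.5 (constant along its height) (perimeter = 2·8·7.500·sin(180°/8) = 45.92 mm); the cylinder at (6, 3) is not intersected at this z (z outside [5.5, 11]); the cube at (9.5, 10.5) (footprint 19×13) is included at this height (perimeter 64.00 mm); the cylinder at (6, -2): section is a regular 8-gon, circumradius r=4 (perimeter = 2·8·4.000·sin(180°/8) = 24.49 mm); After the difference (first − rest): starting from the r=7.5 cylinder, the 19×13 cube at (9.5, 10.5) misses the remaining region (no effect); the r=4 cylinder at (6, -2) partially overlaps it — only the 26.33 mm² overlap (of its 45.25 mm²) is removed, clipping the outline — boundary = 49.68 mm. Overall, the cross-section is a single solid region. Total boundary length (outer) = 49.68 mm.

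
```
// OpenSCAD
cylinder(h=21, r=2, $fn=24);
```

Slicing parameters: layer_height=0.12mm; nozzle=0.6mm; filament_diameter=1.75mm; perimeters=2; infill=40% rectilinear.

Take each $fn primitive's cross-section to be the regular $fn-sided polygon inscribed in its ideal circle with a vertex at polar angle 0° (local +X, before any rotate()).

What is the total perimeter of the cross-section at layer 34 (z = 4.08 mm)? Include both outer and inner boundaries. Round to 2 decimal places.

At z = 4.08 mm: the cylinder: section is a regular 24-gon, circumradius r=2 (perimeter = 2·24·2.000·sin(180°/24) = 12.53 mm). Overall, the cross-section is a single solid region. Total boundary length (outer) = 12.53 mm.

12.53 mm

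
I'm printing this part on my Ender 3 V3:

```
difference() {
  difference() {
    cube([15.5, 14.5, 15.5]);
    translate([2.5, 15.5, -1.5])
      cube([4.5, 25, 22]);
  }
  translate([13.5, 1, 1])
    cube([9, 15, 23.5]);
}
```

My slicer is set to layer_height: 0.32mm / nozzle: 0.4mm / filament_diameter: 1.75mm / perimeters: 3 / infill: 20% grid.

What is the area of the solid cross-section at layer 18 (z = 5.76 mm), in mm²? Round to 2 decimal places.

At z = 5.76 mm: the cube (footprint 15.5×14.5) is included at this height (area 224.75 mm²); the cube at (2.5, 15.5) (footprint 4.5×25) is included at this height (area 112.50 mm²); Subtracting the remaining from the first: starting from the 15.5×14.5 cube (224.75 mm²), the 4.5×25 cube at (2.5, 15.5) misses the remaining region (no effect) — area = 224.75 mm²; the 9×15 cube at (13.5, 1) contributes its full rectangle (area 135.00 mm²); Taking the first minus the rest: starting from that combined region (224.75 mm²), the 9×15 cube at (13.5, 1) partially overlaps it — only the 27.00 mm² overlap (of its 135.00 mm²) is removed, clipping the outline — area = 197.75 mm². Overall, the cross-section is a single solid region. Net area = 197.75 mm².

197.75 mm²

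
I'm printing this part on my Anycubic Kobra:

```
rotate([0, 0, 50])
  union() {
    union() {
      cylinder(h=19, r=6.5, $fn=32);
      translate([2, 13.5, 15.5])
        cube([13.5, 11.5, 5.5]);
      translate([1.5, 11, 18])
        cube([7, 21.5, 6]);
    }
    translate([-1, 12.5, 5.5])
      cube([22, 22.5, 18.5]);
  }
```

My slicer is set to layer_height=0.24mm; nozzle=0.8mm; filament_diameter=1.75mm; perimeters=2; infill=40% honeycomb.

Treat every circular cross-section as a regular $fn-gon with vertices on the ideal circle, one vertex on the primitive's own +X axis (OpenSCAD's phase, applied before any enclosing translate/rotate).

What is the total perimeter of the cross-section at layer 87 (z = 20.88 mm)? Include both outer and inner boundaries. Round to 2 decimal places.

92.00 mm

At z = 20.88 mm: the cylinder is absent (z outside [0, 19]); the 13.5×11.5 cube at (2, 13.5) contributes its full rectangle (perimeter 50.00 mm); the cube at (1.5, 11) is present — its section is the full 7×21.5 rectangle (perimeter 57.00 mm); Combining (union): the regions partially overlap (shared area 74.75 mm²), so the edge portions inside another operand are dropped and the merged outline is re-measured after clipping — boundary = 71.00 mm; the 22×22.5 cube at (-1, 12.5) contributes its full rectangle (perimeter 89.00 mm); Combining (union): the regions partially overlap (shared area 220.50 mm²), so the edge portions inside another operand are dropped and the merged outline is re-measured after clipping — boundary = 92.00 mm; (whole slice rotated 50° about Z — lengths, areas and connectivity unchanged). Overall, the cross-section is a single solid region. Total boundary length (outer) = 92.00 mm.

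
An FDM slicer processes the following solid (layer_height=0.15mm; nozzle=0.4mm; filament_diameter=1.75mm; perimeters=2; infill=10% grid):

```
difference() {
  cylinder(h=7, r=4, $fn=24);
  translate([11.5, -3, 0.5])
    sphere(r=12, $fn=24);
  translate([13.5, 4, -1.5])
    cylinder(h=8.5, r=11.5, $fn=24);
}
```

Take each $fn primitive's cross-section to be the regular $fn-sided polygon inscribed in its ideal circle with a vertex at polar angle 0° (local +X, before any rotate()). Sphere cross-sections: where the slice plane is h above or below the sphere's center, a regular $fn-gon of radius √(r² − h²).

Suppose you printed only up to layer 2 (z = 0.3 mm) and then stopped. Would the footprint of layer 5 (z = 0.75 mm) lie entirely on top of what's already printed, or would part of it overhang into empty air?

entirely on top

Compare the two slices. At z = 0.3: the r=4 cylinder gives a regular 24-gon of circumradius 4 (constant along its height) (area = (24/2)·4.000²·sin(360°/24) = 49.69 mm²); the sphere at (11.5, -3): section is a regular 24-gon, circumradius = √(r²−h²) = √(12²−0.2²) = 11.998 (area = (24/2)·11.998²·sin(360°/24) = 447.12 mm²); the r=11.5 cylinder at (13.5, 4) contributes a regular 24-gon of circumradius 11.5 (area = (24/2)·11.500²·sin(360°/24) = 410.75 mm²); Subtracting the remaining from the first: starting from the r=4 cylinder (49.69 mm²), the r=12 sphere at (11.5, -3) partially overlaps it — only the 23.48 mm² overlap (of its 447.12 mm²) is removed, clipping the outline; the r=11.5 cylinder at (13.5, 4) misses the remaining region (no effect) — area = 26.22 mm². At z = 0.75: the cylinder: section is a regular 24-gon, circumradius r=4 (area = (24/2)·4.000²·sin(360°/24) = 49.69 mm²); the sphere at (11.5, -3): section is a regular 24-gon, circumradius = √(r²−h²) = √(12²−0.25²) = 11.997 (area = (24/2)·11.997²·sin(360°/24) = 447.05 mm²); the cylinder at (13.5, 4): section is a regular 24-gon, circumradius r=11.5 (area = (24/2)·11.500²·sin(360°/24) = 410.75 mm²); After the difference (first − rest): starting from the r=4 cylinder (49.69 mm²), the r=12 sphere at (11.5, -3) partially overlaps it — only the 23.47 mm² overlap (of its 447.05 mm²) is removed, clipping the outline; the r=11.5 cylinder at (13.5, 4) misses the remaining region (no effect) — area = 26.22 mm². Checking containment: the cross-section at z = 0.75 is a subset of the cross-section at z = 0.3.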